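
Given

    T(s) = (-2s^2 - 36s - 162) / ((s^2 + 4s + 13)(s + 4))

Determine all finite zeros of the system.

Set the numerator to zero: -2s^2 - 36s - 162 = 0, i.e. -2·(s^2 + 18s + 81) = 0.
Factoring: (s + 9)^2 = 0.

s = -9, -9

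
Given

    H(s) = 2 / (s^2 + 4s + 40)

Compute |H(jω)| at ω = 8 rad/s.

Substitute s = j8: numerator = 2, denominator = -24 + j32.
|H(j8)| = |2| / |-24 + j32| = 2 / 40 = 0.05000.

|H(j8)| = 0.05000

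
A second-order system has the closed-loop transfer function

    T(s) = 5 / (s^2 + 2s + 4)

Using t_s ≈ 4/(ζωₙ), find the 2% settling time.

t_s ≈ 4 s

Comparing s^2 + 2s + 4 to s^2 + 2ζωₙs + ωₙ²: ωₙ = 2 rad/s and ζ = 2/(2·2) = 0.5.
ζωₙ = 2/2 = 1, so t_s ≈ 4/(ζωₙ) = 4/1 = 4 s.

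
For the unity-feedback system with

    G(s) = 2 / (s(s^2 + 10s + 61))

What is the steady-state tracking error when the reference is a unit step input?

G(s) has one pole at the origin.
This is a Type 1 system; for a step input the steady-state error is zero.

e_ss = 0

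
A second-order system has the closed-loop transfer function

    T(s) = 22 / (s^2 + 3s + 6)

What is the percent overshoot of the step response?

Comparing s^2 + 3s + 6 to s^2 + 2ζωₙs + ωₙ²: ωₙ = √6 ≈ 2.449 rad/s and ζ = 3/(2·√6) ≈ 0.6124.
%OS = 100·exp(−πζ/√(1−ζ²)) = 100·exp(−π·0.6124/√(1−0.6124²)) ≈ 8.77%.

%OS ≈ 8.77%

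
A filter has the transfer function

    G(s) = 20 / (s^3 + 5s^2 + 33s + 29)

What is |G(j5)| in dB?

Substitute s = j5: numerator = 20, denominator = -96 + j40.
|G(j5)| = |20| / |-96 + j40| = 20 / 104 ≈ 0.1923.
In decibels: 20·log₁₀(0.1923) ≈ -14.3 dB.

|G(j5)|_dB ≈ -14.3 dB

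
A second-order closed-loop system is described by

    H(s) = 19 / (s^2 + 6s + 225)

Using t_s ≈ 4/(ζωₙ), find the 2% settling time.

Comparing s^2 + 6s + 225 to s^2 + 2ζωₙs + ωₙ²: ωₙ = 15 rad/s and ζ = 6/(2·15) = 0.2.
ζωₙ = 6/2 = 3, so t_s ≈ 4/(ζωₙ) = 4/3 ≈ 1.333 s.

t_s ≈ 1.333 s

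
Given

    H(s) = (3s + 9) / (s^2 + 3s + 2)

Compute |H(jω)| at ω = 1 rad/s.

|H(j1)| = 3

Substitute s = j1: numerator = 9 + j3, denominator = 1 + j3.
|H(j1)| = |9 + j3| / |1 + j3| = 9.4868 / 3.1623 = 3.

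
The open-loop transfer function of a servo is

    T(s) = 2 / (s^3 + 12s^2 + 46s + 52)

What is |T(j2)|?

Substitute s = j2: numerator = 2, denominator = 4 + j84.
|T(j2)| = |2| / |4 + j84| = 2 / 84.095 ≈ 0.02378.

|T(j2)| ≈ 0.02378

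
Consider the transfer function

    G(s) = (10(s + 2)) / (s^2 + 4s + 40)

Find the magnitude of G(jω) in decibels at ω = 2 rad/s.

Substitute s = j2: numerator = 20 + j20, denominator = 36 + j8.
|G(j2)| = |20 + j20| / |36 + j8| = 28.284 / 36.878 ≈ 0.7670.
In decibels: 20·log₁₀(0.7670) ≈ -2.30 dB.

|G(j2)|_dB ≈ -2.30 dB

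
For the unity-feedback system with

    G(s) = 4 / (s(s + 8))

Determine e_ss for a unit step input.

G(s) has one pole at the origin.
This is a Type 1 system; for a step input the steady-state error is zero.

e_ss = 0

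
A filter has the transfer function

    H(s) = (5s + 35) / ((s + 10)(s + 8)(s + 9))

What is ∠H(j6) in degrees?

At s = j6: numerator = 35 + j30, denominator = -252 + j1236.
∠H = ∠num − ∠den = 40.601° − (101.52°) = -60.92°.

∠H(j6) ≈ -60.92°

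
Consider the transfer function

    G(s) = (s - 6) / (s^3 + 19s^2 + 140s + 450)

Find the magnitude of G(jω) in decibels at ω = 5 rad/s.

|G(j5)|_dB ≈ -37.3 dB

Substitute s = j5: numerator = -6 + j5, denominator = -25 + j575.
|G(j5)| = |-6 + j5| / |-25 + j575| = 7.8102 / 575.54 ≈ 0.01357.
In decibels: 20·log₁₀(0.01357) ≈ -37.3 dB.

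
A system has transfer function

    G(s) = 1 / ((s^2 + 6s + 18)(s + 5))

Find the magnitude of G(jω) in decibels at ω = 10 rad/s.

|G(j10)|_dB ≈ -61.1 dB

Substitute s = j10: numerator = 1, denominator = -1010 - j520.
|G(j10)| = |1| / |-1010 - j520| = 1 / 1136.0 ≈ 0.0008803.
In decibels: 20·log₁₀(0.0008803) ≈ -61.1 dB.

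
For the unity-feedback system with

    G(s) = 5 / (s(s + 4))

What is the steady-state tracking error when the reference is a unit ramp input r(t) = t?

G(s) has one pole at the origin.
This is a Type 1 system. Kv = lim_{s→0} s·G(s) = 5/4.
e_ss = 1/Kv = 1/(5/4) = 4/5 ≈ 0.8000.

e_ss = 0.8000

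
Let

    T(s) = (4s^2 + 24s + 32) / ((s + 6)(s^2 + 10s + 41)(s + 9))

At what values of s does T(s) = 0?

Set the numerator to zero: 4s^2 + 24s + 32 = 0, i.e. 4·(s^2 + 6s + 8) = 0.
Factoring: (s + 2)(s + 4) = 0.

s = -2, -4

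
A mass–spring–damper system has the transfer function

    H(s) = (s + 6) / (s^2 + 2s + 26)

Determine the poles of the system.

The poles are the roots of the denominator s^2 + 2s + 26 = 0.
Using the quadratic formula: s = (-2 ± √(-100))/2 = -1 ± 5j.

s = -1 + 5j, -1 - 5j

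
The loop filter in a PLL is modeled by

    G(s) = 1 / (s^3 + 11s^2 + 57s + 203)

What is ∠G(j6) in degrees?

∠G(j6) ≈ -146.9°

At s = j6: numerator = 1, denominator = -193 + j126.
∠G = ∠num − ∠den = 0° − (146.86°) = -146.9°.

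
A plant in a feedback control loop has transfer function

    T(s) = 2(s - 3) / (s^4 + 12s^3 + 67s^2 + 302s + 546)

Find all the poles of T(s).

s = -1 + 5j, -1 - 5j, -7, -3

The poles are the roots of the denominator s^4 + 12s^3 + 67s^2 + 302s + 546 = 0.
Trying s = -7: the polynomial evaluates to 0, so (s + 7) is a factor.
Dividing out leaves s^3 + 5s^2 + 32s + 78 = 0.
This factors further as (s^2 + 2s + 26)(s + 3) = 0.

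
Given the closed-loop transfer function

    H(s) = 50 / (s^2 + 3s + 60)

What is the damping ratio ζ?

ζ ≈ 0.1936

Compare the denominator to the standard form s^2 + 2ζωₙs + ωₙ².
ωₙ² = 60, so ωₙ = √60 ≈ 7.746 rad/s.
2ζωₙ = 3, so ζ = 3/(2·√60) ≈ 0.1936.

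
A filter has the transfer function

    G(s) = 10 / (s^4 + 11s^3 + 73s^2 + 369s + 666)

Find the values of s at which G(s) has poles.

The poles are the roots of the denominator s^4 + 11s^3 + 73s^2 + 369s + 666 = 0.
Trying s = -3: the polynomial evaluates to 0, so (s + 3) is a factor.
Dividing out leaves s^3 + 8s^2 + 49s + 222 = 0.
This factors further as (s^2 + 2s + 37)(s + 6) = 0.

s = -3, -1 + 6j, -1 - 6j, -6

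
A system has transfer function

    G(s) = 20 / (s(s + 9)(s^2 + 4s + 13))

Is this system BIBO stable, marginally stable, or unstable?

The poles can be read from the denominator factors: s = 0, -9, -2 ± 3j.
Since the simple pole(s) at s = 0 lie on the jω-axis with none in the right half-plane, the system is marginally stable.

marginally stable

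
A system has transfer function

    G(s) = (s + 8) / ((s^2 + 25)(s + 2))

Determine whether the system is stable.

The poles can be read from the denominator factors: s = 5j, -5j, -2.
Since the simple pole(s) at s = ±5j lie on the jω-axis with none in the right half-plane, the system is marginally stable.

marginally stable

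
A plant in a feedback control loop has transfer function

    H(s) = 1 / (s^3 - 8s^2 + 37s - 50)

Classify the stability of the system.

unstable

The denominator s^3 - 8s^2 + 37s - 50 factors as (s^2 - 6s + 25)(s - 2), giving poles at s = 3 + 4j, 3 - 4j, 2.
Since the pole(s) at s = 3 ± 4j, 2 lie in the right half-plane, the system is unstable.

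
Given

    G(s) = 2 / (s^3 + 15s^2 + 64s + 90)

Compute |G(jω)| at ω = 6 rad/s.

|G(j6)| ≈ 0.004164

Substitute s = j6: numerator = 2, denominator = -450 + j168.
|G(j6)| = |2| / |-450 + j168| = 2 / 480.34 ≈ 0.004164.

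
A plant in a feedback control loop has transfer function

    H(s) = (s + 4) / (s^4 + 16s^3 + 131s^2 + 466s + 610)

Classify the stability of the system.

stable

The denominator s^4 + 16s^3 + 131s^2 + 466s + 610 factors as (s^2 + 10s + 61)(s^2 + 6s + 10), giving poles at s = -5 ± 6j, -3 ± j.
Since all poles lie strictly in the left half-plane, the system is stable.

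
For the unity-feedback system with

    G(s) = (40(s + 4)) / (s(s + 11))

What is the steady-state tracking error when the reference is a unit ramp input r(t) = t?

G(s) has one pole at the origin.
This is a Type 1 system. Kv = lim_{s→0} s·G(s) = 160/11.
e_ss = 1/Kv = 1/(160/11) = 11/160 ≈ 0.06875.

e_ss = 0.06875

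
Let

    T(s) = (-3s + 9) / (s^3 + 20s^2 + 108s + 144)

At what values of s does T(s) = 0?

s = 3

Set the numerator to zero: -3s + 9 = 0, i.e. -3·(s - 3) = 0.
So s = 3.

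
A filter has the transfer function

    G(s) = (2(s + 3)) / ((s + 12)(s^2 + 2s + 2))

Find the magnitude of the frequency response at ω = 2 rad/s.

|G(j2)| ≈ 0.1325

Substitute s = j2: numerator = 6 + j4, denominator = -32 + j44.
|G(j2)| = |6 + j4| / |-32 + j44| = 7.2111 / 54.406 ≈ 0.1325.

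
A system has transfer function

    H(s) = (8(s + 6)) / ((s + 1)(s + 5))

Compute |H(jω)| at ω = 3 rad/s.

Substitute s = j3: numerator = 48 + j24, denominator = -4 + j18.
|H(j3)| = |48 + j24| / |-4 + j18| = 53.666 / 18.439 ≈ 2.910.

|H(j3)| ≈ 2.910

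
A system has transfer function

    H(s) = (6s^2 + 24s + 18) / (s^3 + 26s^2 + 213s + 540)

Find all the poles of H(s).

s = -5, -9, -12

The poles are the roots of the denominator s^3 + 26s^2 + 213s + 540 = 0.
Trying s = -5: the polynomial evaluates to 0, so (s + 5) is a factor.
Dividing out leaves s^2 + 21s + 108 = 0.
Factoring the quadratic: (s + 9)(s + 12) = 0.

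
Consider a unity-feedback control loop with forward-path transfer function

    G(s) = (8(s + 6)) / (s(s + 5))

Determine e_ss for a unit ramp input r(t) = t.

G(s) has one pole at the origin.
This is a Type 1 system. Kv = lim_{s→0} s·G(s) = 48/5.
e_ss = 1/Kv = 1/(48/5) = 5/48 ≈ 0.1042.

e_ss = 0.1042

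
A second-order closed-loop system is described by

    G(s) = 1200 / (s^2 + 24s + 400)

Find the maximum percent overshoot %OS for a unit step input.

%OS ≈ 9.48%

Comparing s^2 + 24s + 400 to s^2 + 2ζωₙs + ωₙ²: ωₙ = 20 rad/s and ζ = 24/(2·20) = 0.6.
%OS = 100·exp(−πζ/√(1−ζ²)) = 100·exp(−π·0.6/√(1−0.6²)) ≈ 9.48%.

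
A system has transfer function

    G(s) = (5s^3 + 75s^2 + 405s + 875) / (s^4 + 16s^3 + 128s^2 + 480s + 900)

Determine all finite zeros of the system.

s = -4 + 3j, -4 - 3j, -7

Set the numerator to zero: 5s^3 + 75s^2 + 405s + 875 = 0, i.e. 5·(s^3 + 15s^2 + 81s + 175) = 0.
Factoring: (s^2 + 8s + 25)(s + 7) = 0.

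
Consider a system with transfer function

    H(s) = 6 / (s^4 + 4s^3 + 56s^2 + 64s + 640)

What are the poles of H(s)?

The poles are the roots of the denominator s^4 + 4s^3 + 56s^2 + 64s + 640 = 0.
No real roots exist; factor into two real quadratics: (s^2 + 16)(s^2 + 4s + 40) = 0.
Each quadratic gives a conjugate pair via the quadratic formula.

s = 4j, -4j, -2 + 6j, -2 - 6j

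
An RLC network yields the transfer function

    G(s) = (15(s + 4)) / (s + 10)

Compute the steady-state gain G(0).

G(0) = 6

At s = 0 each factor (s + a) contributes a and each (s^2 + bs + c) contributes c.
G(0) = 15·(4) / ((10)) = 60/10 = 6.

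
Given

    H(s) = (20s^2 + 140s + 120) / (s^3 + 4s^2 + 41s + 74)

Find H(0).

Set s = 0: H(0) = (120) / (74) = 60/37.

H(0) = 60/37 ≈ 1.622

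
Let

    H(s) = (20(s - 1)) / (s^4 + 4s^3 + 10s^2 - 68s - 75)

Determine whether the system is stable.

The denominator s^4 + 4s^3 + 10s^2 - 68s - 75 factors as (s^2 + 6s + 25)(s - 3)(s + 1), giving poles at s = -3 + 4j, -3 - 4j, 3, -1.
Since the pole(s) at s = 3 lie in the right half-plane, the system is unstable.

unstable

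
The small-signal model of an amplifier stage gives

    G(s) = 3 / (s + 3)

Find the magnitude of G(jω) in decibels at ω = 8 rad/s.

|G(j8)|_dB ≈ -9.09 dB

Substitute s = j8: numerator = 3, denominator = 3 + j8.
|G(j8)| = |3| / |3 + j8| = 3 / 8.5440 ≈ 0.3511.
In decibels: 20·log₁₀(0.3511) ≈ -9.09 dB.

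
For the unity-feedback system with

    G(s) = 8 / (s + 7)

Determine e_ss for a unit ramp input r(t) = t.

e_ss = ∞

G(s) has no poles at the origin.
This is a Type 0 system; Kv = lim_{s→0} s·G(s) = 0, so the steady-state error for a ramp input is infinite.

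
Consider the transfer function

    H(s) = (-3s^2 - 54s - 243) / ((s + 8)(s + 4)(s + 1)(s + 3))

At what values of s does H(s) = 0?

s = -9, -9

Set the numerator to zero: -3s^2 - 54s - 243 = 0, i.e. -3·(s^2 + 18s + 81) = 0.
Factoring: (s + 9)^2 = 0.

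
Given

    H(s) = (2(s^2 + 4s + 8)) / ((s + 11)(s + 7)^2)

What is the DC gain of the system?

H(0) = 16/539 ≈ 0.02968

At s = 0 each factor (s + a) contributes a and each (s^2 + bs + c) contributes c.
H(0) = 2·(8) / ((11) · (7) · (7)) = 16/539 = 16/539.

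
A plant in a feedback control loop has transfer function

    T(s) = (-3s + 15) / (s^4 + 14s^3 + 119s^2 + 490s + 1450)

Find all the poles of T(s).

s = -2 ± 5j, -5 ± 5j

The poles are the roots of the denominator s^4 + 14s^3 + 119s^2 + 490s + 1450 = 0.
No real roots exist; factor into two real quadratics: (s^2 + 4s + 29)(s^2 + 10s + 50) = 0.
Each quadratic gives a conjugate pair via the quadratic formula.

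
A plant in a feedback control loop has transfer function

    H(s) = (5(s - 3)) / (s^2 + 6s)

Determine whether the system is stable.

The denominator s^2 + 6s factors as s(s + 6), giving poles at s = 0, -6.
Since the simple pole(s) at s = 0 lie on the jω-axis with none in the right half-plane, the system is marginally stable.

marginally stable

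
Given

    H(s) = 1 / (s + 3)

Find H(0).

Set s = 0: H(0) = (1) / (3) = 1/3.

H(0) = 1/3 ≈ 0.3333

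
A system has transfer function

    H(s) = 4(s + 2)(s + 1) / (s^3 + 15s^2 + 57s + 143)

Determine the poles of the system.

The poles are the roots of the denominator s^3 + 15s^2 + 57s + 143 = 0.
Trying s = -11: the polynomial evaluates to 0, so (s + 11) is a factor.
Dividing out leaves s^2 + 4s + 13 = 0.
The quadratic formula then gives s = -2 ± 3j.

s = -2 + 3j, -2 - 3j, -11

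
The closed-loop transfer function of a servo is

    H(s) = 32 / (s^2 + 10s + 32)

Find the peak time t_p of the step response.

t_p ≈ 1.187 s

Comparing s^2 + 10s + 32 to s^2 + 2ζωₙs + ωₙ²: ωₙ = √32 ≈ 5.657 rad/s and ζ = 10/(2·√32) ≈ 0.8839.
ζωₙ = 10/2 = 5, so ω_d = ωₙ√(1−ζ²) = √(ωₙ² − (ζωₙ)²) = √(32 − 5²) = √7 ≈ 2.646 rad/s.
t_p = π/ω_d = π/2.646 ≈ 1.187 s.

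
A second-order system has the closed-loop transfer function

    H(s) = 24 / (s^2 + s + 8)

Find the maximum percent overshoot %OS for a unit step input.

Comparing s^2 + s + 8 to s^2 + 2ζωₙs + ωₙ²: ωₙ = √8 ≈ 2.828 rad/s and ζ = 1/(2·√8) ≈ 0.1768.
%OS = 100·exp(−πζ/√(1−ζ²)) = 100·exp(−π·0.1768/√(1−0.1768²)) ≈ 56.9%.

%OS ≈ 56.9%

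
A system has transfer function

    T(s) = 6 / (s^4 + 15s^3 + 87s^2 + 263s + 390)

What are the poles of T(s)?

The poles are the roots of the denominator s^4 + 15s^3 + 87s^2 + 263s + 390 = 0.
Trying s = -5: the polynomial evaluates to 0, so (s + 5) is a factor.
Dividing out leaves s^3 + 10s^2 + 37s + 78 = 0.
This factors further as (s^2 + 4s + 13)(s + 6) = 0.

s = -2 ± 3j, -5, -6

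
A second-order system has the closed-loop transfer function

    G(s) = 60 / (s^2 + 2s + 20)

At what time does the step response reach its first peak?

Comparing s^2 + 2s + 20 to s^2 + 2ζωₙs + ωₙ²: ωₙ = √20 ≈ 4.472 rad/s and ζ = 2/(2·√20) ≈ 0.2236.
ζωₙ = 2/2 = 1, so ω_d = ωₙ√(1−ζ²) = √(ωₙ² − (ζωₙ)²) = √(20 − 1²) = √19 ≈ 4.359 rad/s.
t_p = π/ω_d = π/4.359 ≈ 0.7207 s.

t_p ≈ 0.7207 s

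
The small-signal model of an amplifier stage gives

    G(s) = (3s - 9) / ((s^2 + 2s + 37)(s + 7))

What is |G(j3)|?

Substitute s = j3: numerator = -9 + j9, denominator = 178 + j126.
|G(j3)| = |-9 + j9| / |178 + j126| = 12.728 / 218.08 ≈ 0.05836.

|G(j3)| ≈ 0.05836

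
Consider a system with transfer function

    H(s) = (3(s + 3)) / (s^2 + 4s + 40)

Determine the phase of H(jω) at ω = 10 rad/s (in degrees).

∠H(j10) ≈ -73.01°

At s = j10: numerator = 9 + j30, denominator = -60 + j40.
∠H = ∠num − ∠den = 73.301° − (146.31°) = -73.01°.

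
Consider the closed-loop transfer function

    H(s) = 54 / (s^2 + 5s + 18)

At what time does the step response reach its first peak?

t_p ≈ 0.9165 s

Comparing s^2 + 5s + 18 to s^2 + 2ζωₙs + ωₙ²: ωₙ = √18 ≈ 4.243 rad/s and ζ = 5/(2·√18) ≈ 0.5893.
ζωₙ = 5/2 = 2.5, so ω_d = ωₙ√(1−ζ²) = √(ωₙ² − (ζωₙ)²) = √(18 − 2.5²) = √11.75 ≈ 3.428 rad/s.
t_p = π/ω_d = π/3.428 ≈ 0.9165 s.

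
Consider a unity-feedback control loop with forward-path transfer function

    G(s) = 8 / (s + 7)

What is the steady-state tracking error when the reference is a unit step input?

e_ss = 0.4667

G(s) has no poles at the origin.
This is a Type 0 system. Kp = lim_{s→0} G(s) = 8/7.
e_ss = 1/(1 + Kp) = 1/(1 + 8/7) = 7/15 ≈ 0.4667.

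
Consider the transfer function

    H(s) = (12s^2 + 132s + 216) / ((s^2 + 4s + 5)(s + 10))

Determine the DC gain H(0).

Set s = 0: H(0) = (216) / (50) = 108/25.

H(0) = 108/25 ≈ 4.320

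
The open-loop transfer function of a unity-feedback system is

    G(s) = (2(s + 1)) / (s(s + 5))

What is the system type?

The denominator has 1 factor of s at the origin (free integrator), so this is a Type 1 system.

Type 1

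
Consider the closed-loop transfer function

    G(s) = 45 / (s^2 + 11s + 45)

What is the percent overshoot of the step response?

Comparing s^2 + 11s + 45 to s^2 + 2ζωₙs + ωₙ²: ωₙ = √45 ≈ 6.708 rad/s and ζ = 11/(2·√45) ≈ 0.8199.
%OS = 100·exp(−πζ/√(1−ζ²)) = 100·exp(−π·0.8199/√(1−0.8199²)) ≈ 1.11%.

%OS ≈ 1.11%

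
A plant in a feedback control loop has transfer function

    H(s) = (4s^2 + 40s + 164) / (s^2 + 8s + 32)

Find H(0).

Set s = 0: H(0) = (164) / (32) = 41/8.

H(0) = 41/8 ≈ 5.125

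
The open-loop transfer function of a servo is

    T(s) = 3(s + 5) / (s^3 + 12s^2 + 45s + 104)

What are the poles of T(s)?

s = -2 ± 3j, -8

The poles are the roots of the denominator s^3 + 12s^2 + 45s + 104 = 0.
Trying s = -8: the polynomial evaluates to 0, so (s + 8) is a factor.
Dividing out leaves s^2 + 4s + 13 = 0.
The quadratic formula then gives s = -2 ± 3j.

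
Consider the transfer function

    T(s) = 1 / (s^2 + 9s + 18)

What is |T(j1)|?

Substitute s = j1: numerator = 1, denominator = 17 + j9.
|T(j1)| = |1| / |17 + j9| = 1 / 19.235 ≈ 0.05199.

|T(j1)| ≈ 0.05199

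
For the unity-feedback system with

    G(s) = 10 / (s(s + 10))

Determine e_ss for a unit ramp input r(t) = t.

e_ss = 1

G(s) has one pole at the origin.
This is a Type 1 system. Kv = lim_{s→0} s·G(s) = 10/10 = 1.
e_ss = 1/Kv = 1/(1) = 1.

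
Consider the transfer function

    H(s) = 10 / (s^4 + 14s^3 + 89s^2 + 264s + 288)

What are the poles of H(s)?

s = -3, -4 ± 4j, -3

The poles are the roots of the denominator s^4 + 14s^3 + 89s^2 + 264s + 288 = 0.
Trying s = -3: the polynomial evaluates to 0, so (s + 3) is a factor.
Dividing out leaves s^3 + 11s^2 + 56s + 96 = 0.
This factors further as (s^2 + 8s + 32)(s + 3) = 0.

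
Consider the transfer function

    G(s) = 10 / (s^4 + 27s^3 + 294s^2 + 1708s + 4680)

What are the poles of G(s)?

s = -4 + 6j, -4 - 6j, -10, -9

The poles are the roots of the denominator s^4 + 27s^3 + 294s^2 + 1708s + 4680 = 0.
Trying s = -10: the polynomial evaluates to 0, so (s + 10) is a factor.
Dividing out leaves s^3 + 17s^2 + 124s + 468 = 0.
This factors further as (s^2 + 8s + 52)(s + 9) = 0.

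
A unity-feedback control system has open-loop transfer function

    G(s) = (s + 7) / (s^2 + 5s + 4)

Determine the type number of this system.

Type 0

The denominator has no factor of s at the origin — no free integrator — so this is a Type 0 system.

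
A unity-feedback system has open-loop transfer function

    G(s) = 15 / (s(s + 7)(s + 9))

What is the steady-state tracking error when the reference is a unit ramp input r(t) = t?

G(s) has one pole at the origin.
This is a Type 1 system. Kv = lim_{s→0} s·G(s) = 15/63 = 5/21.
e_ss = 1/Kv = 1/(5/21) = 21/5 ≈ 4.200.

e_ss = 4.200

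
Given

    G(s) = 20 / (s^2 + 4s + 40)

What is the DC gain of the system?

At s = 0 each factor (s + a) contributes a and each (s^2 + bs + c) contributes c.
G(0) = 20·1 / ((40)) = 20/40 = 1/2.

G(0) = 1/2 ≈ 0.5000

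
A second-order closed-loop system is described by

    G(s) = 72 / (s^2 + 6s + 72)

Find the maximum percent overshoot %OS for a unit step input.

%OS ≈ 30.5%

Comparing s^2 + 6s + 72 to s^2 + 2ζωₙs + ωₙ²: ωₙ = √72 ≈ 8.485 rad/s and ζ = 6/(2·√72) ≈ 0.3536.
%OS = 100·exp(−πζ/√(1−ζ²)) = 100·exp(−π·0.3536/√(1−0.3536²)) ≈ 30.5%.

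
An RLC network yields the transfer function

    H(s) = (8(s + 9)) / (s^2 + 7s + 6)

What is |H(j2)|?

Substitute s = j2: numerator = 72 + j16, denominator = 2 + j14.
|H(j2)| = |72 + j16| / |2 + j14| = 73.756 / 14.142 ≈ 5.215.

|H(j2)| ≈ 5.215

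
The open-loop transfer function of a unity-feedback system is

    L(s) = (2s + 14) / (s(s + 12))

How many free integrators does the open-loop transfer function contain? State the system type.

The denominator has 1 factor of s at the origin (free integrator), so this is a Type 1 system.

Type 1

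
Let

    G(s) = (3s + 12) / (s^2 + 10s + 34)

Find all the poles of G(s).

The poles are the roots of the denominator s^2 + 10s + 34 = 0.
Using the quadratic formula: s = (-10 ± √(-36))/2 = -5 ± 3j.

s = -5 ± 3j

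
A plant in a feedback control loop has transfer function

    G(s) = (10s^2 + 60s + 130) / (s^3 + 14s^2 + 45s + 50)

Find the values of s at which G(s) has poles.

The poles are the roots of the denominator s^3 + 14s^2 + 45s + 50 = 0.
Trying s = -10: the polynomial evaluates to 0, so (s + 10) is a factor.
Dividing out leaves s^2 + 4s + 5 = 0.
The quadratic formula then gives s = -2 ± 1j.

s = -2 ± j, -10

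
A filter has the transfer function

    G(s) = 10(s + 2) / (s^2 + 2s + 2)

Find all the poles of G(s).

The poles are the roots of the denominator s^2 + 2s + 2 = 0.
Using the quadratic formula: s = (-2 ± √(-4))/2 = -1 ± 1j.

s = -1 ± j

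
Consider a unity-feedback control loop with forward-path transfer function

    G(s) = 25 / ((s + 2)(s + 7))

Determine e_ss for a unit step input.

G(s) has no poles at the origin.
This is a Type 0 system. Kp = lim_{s→0} G(s) = 25/14.
e_ss = 1/(1 + Kp) = 1/(1 + 25/14) = 14/39 ≈ 0.3590.

e_ss = 0.3590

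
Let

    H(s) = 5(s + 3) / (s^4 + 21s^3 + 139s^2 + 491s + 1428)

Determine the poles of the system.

The poles are the roots of the denominator s^4 + 21s^3 + 139s^2 + 491s + 1428 = 0.
Trying s = -7: the polynomial evaluates to 0, so (s + 7) is a factor.
Dividing out leaves s^3 + 14s^2 + 41s + 204 = 0.
This factors further as (s^2 + 2s + 17)(s + 12) = 0.

s = -7, -1 + 4j, -1 - 4j, -12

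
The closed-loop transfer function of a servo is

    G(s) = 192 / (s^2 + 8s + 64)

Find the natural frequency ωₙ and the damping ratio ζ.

ωₙ = 8 rad/s, ζ = 0.5

Compare the denominator to the standard form s^2 + 2ζωₙs + ωₙ².
ωₙ² = 64, so ωₙ = 8 rad/s.
2ζωₙ = 8, so ζ = 8/(2·8) = 0.5.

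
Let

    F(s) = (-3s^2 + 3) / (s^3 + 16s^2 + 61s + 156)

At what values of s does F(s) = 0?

Set the numerator to zero: -3s^2 + 3 = 0, i.e. -3·(s^2 - 1) = 0.
Factoring: (s - 1)(s + 1) = 0.

s = 1, -1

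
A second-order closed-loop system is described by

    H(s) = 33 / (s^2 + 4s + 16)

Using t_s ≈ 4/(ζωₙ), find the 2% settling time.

Comparing s^2 + 4s + 16 to s^2 + 2ζωₙs + ωₙ²: ωₙ = 4 rad/s and ζ = 4/(2·4) = 0.5.
ζωₙ = 4/2 = 2, so t_s ≈ 4/(ζωₙ) = 4/2 = 2 s.

t_s ≈ 2 s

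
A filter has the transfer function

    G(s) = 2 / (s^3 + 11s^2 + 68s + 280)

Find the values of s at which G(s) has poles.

The poles are the roots of the denominator s^3 + 11s^2 + 68s + 280 = 0.
Trying s = -7: the polynomial evaluates to 0, so (s + 7) is a factor.
Dividing out leaves s^2 + 4s + 40 = 0.
The quadratic formula then gives s = -2 ± 6j.

s = -2 + 6j, -2 - 6j, -7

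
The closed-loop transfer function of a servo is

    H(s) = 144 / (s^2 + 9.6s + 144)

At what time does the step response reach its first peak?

t_p ≈ 0.2856 s

Comparing s^2 + 9.6s + 144 to s^2 + 2ζωₙs + ωₙ²: ωₙ = 12 rad/s and ζ = 9.6/(2·12) = 0.4.
ζωₙ = 9.6/2 = 4.8, so ω_d = ωₙ√(1−ζ²) = √(ωₙ² − (ζωₙ)²) = √(144 − 4.8²) = √120.96 ≈ 11.00 rad/s.
t_p = π/ω_d = π/11.00 ≈ 0.2856 s.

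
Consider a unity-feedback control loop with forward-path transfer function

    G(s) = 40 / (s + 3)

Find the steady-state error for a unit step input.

G(s) has no poles at the origin.
This is a Type 0 system. Kp = lim_{s→0} G(s) = 40/3.
e_ss = 1/(1 + Kp) = 1/(1 + 40/3) = 3/43 ≈ 0.06977.

e_ss = 0.06977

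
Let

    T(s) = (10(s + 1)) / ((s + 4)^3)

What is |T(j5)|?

|T(j5)| ≈ 0.1942

Substitute s = j5: numerator = 10 + j50, denominator = -236 + j115.
|T(j5)| = |10 + j50| / |-236 + j115| = 50.990 / 262.53 ≈ 0.1942.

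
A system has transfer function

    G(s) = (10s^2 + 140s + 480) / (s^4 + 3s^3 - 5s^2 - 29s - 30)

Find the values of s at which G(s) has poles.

s = -2 + j, -2 - j, -2, 3

The poles are the roots of the denominator s^4 + 3s^3 - 5s^2 - 29s - 30 = 0.
Trying s = -2: the polynomial evaluates to 0, so (s + 2) is a factor.
Dividing out leaves s^3 + s^2 - 7s - 15 = 0.
This factors further as (s^2 + 4s + 5)(s - 3) = 0.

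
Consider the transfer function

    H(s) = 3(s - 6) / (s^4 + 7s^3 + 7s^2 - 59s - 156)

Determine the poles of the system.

s = -3 ± 2j, -4, 3

The poles are the roots of the denominator s^4 + 7s^3 + 7s^2 - 59s - 156 = 0.
Trying s = -4: the polynomial evaluates to 0, so (s + 4) is a factor.
Dividing out leaves s^3 + 3s^2 - 5s - 39 = 0.
This factors further as (s^2 + 6s + 13)(s - 3) = 0.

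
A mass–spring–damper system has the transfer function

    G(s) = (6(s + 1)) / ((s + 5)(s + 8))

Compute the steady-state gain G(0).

At s = 0 each factor (s + a) contributes a and each (s^2 + bs + c) contributes c.
G(0) = 6·(1) / ((5) · (8)) = 6/40 = 3/20.

G(0) = 3/20 ≈ 0.1500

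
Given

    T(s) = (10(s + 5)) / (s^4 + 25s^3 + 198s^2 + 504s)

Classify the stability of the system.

marginally stable

The denominator s^4 + 25s^3 + 198s^2 + 504s factors as s(s + 7)(s + 12)(s + 6), giving poles at s = 0, -7, -12, -6.
Since the simple pole(s) at s = 0 lie on the jω-axis with none in the right half-plane, the system is marginally stable.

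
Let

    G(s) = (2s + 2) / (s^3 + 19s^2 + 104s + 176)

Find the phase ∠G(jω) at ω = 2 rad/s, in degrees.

At s = j2: numerator = 2 + j4, denominator = 100 + j200.
∠G = ∠num − ∠den = 63.435° − (63.435°) = 0°.

∠G(j2) ≈ 0°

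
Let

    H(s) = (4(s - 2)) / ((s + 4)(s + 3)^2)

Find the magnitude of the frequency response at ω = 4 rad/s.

Substitute s = j4: numerator = -8 + j16, denominator = -124 + j68.
|H(j4)| = |-8 + j16| / |-124 + j68| = 17.889 / 141.42 ≈ 0.1265.

|H(j4)| ≈ 0.1265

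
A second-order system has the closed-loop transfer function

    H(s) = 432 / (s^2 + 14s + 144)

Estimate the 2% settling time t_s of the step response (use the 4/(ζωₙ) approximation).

t_s ≈ 0.5714 s

Comparing s^2 + 14s + 144 to s^2 + 2ζωₙs + ωₙ²: ωₙ = 12 rad/s and ζ = 14/(2·12) ≈ 0.5833.
ζωₙ = 14/2 = 7, so t_s ≈ 4/(ζωₙ) = 4/7 ≈ 0.5714 s.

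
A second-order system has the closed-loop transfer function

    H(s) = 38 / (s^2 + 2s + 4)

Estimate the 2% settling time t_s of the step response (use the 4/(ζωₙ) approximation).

Comparing s^2 + 2s + 4 to s^2 + 2ζωₙs + ωₙ²: ωₙ = 2 rad/s and ζ = 2/(2·2) = 0.5.
ζωₙ = 2/2 = 1, so t_s ≈ 4/(ζωₙ) = 4/1 = 4 s.

t_s ≈ 4 s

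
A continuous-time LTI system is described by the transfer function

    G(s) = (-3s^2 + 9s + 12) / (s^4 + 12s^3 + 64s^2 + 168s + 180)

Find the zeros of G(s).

Set the numerator to zero: -3s^2 + 9s + 12 = 0, i.e. -3·(s^2 - 3s - 4) = 0.
Factoring: (s - 4)(s + 1) = 0.

s = 4, -1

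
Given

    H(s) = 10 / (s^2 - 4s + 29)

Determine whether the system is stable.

The denominator s^2 - 4s + 29 factors as (s^2 - 4s + 29), giving poles at s = 2 ± 5j.
Since the pole(s) at s = 2 ± 5j lie in the right half-plane, the system is unstable.

unstable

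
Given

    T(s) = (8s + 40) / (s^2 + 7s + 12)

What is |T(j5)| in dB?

Substitute s = j5: numerator = 40 + j40, denominator = -13 + j35.
|T(j5)| = |40 + j40| / |-13 + j35| = 56.569 / 37.336 ≈ 1.515.
In decibels: 20·log₁₀(1.515) ≈ 3.61 dB.

|T(j5)|_dB ≈ 3.61 dB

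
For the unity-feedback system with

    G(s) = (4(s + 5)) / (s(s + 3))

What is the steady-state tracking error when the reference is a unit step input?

e_ss = 0

G(s) has one pole at the origin.
This is a Type 1 system; for a step input the steady-state error is zero.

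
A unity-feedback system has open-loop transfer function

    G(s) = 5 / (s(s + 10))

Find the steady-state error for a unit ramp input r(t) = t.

G(s) has one pole at the origin.
This is a Type 1 system. Kv = lim_{s→0} s·G(s) = 5/10 = 1/2.
e_ss = 1/Kv = 1/(1/2) = 2.

e_ss = 2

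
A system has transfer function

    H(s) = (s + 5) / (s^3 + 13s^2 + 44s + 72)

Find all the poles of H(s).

s = -2 ± 2j, -9

The poles are the roots of the denominator s^3 + 13s^2 + 44s + 72 = 0.
Trying s = -9: the polynomial evaluates to 0, so (s + 9) is a factor.
Dividing out leaves s^2 + 4s + 8 = 0.
The quadratic formula then gives s = -2 ± 2j.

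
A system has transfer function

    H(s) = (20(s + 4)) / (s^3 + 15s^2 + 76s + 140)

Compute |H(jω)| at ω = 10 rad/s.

Substitute s = j10: numerator = 80 + j200, denominator = -1360 - j240.
|H(j10)| = |80 + j200| / |-1360 - j240| = 215.41 / 1381.0 ≈ 0.1560.

|H(j10)| ≈ 0.1560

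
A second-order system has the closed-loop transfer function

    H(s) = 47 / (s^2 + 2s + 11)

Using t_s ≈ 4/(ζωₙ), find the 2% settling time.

Comparing s^2 + 2s + 11 to s^2 + 2ζωₙs + ωₙ²: ωₙ = √11 ≈ 3.317 rad/s and ζ = 2/(2·√11) ≈ 0.3015.
ζωₙ = 2/2 = 1, so t_s ≈ 4/(ζωₙ) = 4/1 = 4 s.

t_s ≈ 4 s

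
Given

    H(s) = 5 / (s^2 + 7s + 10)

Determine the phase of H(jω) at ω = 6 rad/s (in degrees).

At s = j6: numerator = 5, denominator = -26 + j42.
∠H = ∠num − ∠den = 0° − (121.76°) = -121.8°.

∠H(j6) ≈ -121.8°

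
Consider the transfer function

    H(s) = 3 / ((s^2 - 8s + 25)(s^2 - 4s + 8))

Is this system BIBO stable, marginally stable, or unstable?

The poles can be read from the denominator factors: s = 4 + 3j, 4 - 3j, 2 + 2j, 2 - 2j.
Since the pole(s) at s = 4 ± 3j, 2 ± 2j lie in the right half-plane, the system is unstable.

unstable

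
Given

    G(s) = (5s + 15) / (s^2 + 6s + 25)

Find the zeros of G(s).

s = -3

Set the numerator to zero: 5s + 15 = 0, i.e. 5·(s + 3) = 0.
So s = -3.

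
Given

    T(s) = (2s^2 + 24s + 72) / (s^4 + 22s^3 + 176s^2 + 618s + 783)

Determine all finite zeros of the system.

Set the numerator to zero: 2s^2 + 24s + 72 = 0, i.e. 2·(s^2 + 12s + 36) = 0.
Factoring: (s + 6)^2 = 0.

s = -6, -6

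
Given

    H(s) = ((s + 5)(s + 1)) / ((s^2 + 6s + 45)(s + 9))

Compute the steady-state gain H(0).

At s = 0 each factor (s + a) contributes a and each (s^2 + bs + c) contributes c.
H(0) = 1·(5) · (1) / ((45) · (9)) = 5/405 = 1/81.

H(0) = 1/81 ≈ 0.01235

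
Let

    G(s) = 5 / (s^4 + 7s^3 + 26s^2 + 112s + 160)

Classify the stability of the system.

The denominator s^4 + 7s^3 + 26s^2 + 112s + 160 factors as (s^2 + 16)(s + 2)(s + 5), giving poles at s = 4j, -4j, -2, -5.
Since the simple pole(s) at s = 4j, -4j lie on the jω-axis with none in the right half-plane, the system is marginally stable.

marginally stable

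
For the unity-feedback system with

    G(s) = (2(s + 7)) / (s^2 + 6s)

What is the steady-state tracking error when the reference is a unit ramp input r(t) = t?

e_ss = 0.4286

G(s) has one pole at the origin.
This is a Type 1 system. Kv = lim_{s→0} s·G(s) = 14/6 = 7/3.
e_ss = 1/Kv = 1/(7/3) = 3/7 ≈ 0.4286.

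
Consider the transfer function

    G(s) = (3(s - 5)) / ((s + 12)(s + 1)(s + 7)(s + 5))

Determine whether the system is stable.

stable

The poles can be read from the denominator factors: s = -12, -1, -7, -5.
Since all poles lie strictly in the left half-plane, the system is stable.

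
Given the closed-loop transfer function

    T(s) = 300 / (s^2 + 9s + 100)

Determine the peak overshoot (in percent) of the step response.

Comparing s^2 + 9s + 100 to s^2 + 2ζωₙs + ωₙ²: ωₙ = 10 rad/s and ζ = 9/(2·10) = 0.45.
%OS = 100·exp(−πζ/√(1−ζ²)) = 100·exp(−π·0.45/√(1−0.45²)) ≈ 20.5%.

%OS ≈ 20.5%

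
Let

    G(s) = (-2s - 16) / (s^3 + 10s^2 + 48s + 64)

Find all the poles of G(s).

s = -4 + 4j, -4 - 4j, -2

The poles are the roots of the denominator s^3 + 10s^2 + 48s + 64 = 0.
Trying s = -2: the polynomial evaluates to 0, so (s + 2) is a factor.
Dividing out leaves s^2 + 8s + 32 = 0.
The quadratic formula then gives s = -4 ± 4j.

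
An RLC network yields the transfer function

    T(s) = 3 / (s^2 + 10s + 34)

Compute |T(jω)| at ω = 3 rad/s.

Substitute s = j3: numerator = 3, denominator = 25 + j30.
|T(j3)| = |3| / |25 + j30| = 3 / 39.051 ≈ 0.07682.

|T(j3)| ≈ 0.07682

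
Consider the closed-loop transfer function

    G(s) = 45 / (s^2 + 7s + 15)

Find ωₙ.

Compare the denominator to the standard form s^2 + 2ζωₙs + ωₙ².
ωₙ² = 15, so ωₙ = √15 ≈ 3.873 rad/s.

ωₙ ≈ 3.873 rad/s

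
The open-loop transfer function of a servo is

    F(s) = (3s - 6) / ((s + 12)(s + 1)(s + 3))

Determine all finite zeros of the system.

Set the numerator to zero: 3s - 6 = 0, i.e. 3·(s - 2) = 0.
So s = 2.

s = 2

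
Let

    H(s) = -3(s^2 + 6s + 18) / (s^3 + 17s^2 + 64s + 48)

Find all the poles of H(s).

s = -12, -1, -4

The poles are the roots of the denominator s^3 + 17s^2 + 64s + 48 = 0.
Trying s = -12: the polynomial evaluates to 0, so (s + 12) is a factor.
Dividing out leaves s^2 + 5s + 4 = 0.
Factoring the quadratic: (s + 1)(s + 4) = 0.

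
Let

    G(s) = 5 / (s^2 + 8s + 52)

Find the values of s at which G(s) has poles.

s = -4 + 6j, -4 - 6j

The poles are the roots of the denominator s^2 + 8s + 52 = 0.
Using the quadratic formula: s = (-8 ± √(-144))/2 = -4 ± 6j.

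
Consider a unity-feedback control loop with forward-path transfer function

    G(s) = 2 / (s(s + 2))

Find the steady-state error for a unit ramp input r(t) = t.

G(s) has one pole at the origin.
This is a Type 1 system. Kv = lim_{s→0} s·G(s) = 2/2 = 1.
e_ss = 1/Kv = 1/(1) = 1.

e_ss = 1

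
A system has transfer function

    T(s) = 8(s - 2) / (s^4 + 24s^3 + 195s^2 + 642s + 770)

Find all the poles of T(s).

s = -3 + j, -3 - j, -7, -11

The poles are the roots of the denominator s^4 + 24s^3 + 195s^2 + 642s + 770 = 0.
Trying s = -7: the polynomial evaluates to 0, so (s + 7) is a factor.
Dividing out leaves s^3 + 17s^2 + 76s + 110 = 0.
This factors further as (s^2 + 6s + 10)(s + 11) = 0.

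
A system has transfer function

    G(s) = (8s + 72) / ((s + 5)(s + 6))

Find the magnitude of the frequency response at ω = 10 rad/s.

|G(j10)| ≈ 0.8255

Substitute s = j10: numerator = 72 + j80, denominator = -70 + j110.
|G(j10)| = |72 + j80| / |-70 + j110| = 107.63 / 130.38 ≈ 0.8255.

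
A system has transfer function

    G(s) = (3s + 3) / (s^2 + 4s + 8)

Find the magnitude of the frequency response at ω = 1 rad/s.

Substitute s = j1: numerator = 3 + j3, denominator = 7 + j4.
|G(j1)| = |3 + j3| / |7 + j4| = 4.2426 / 8.0623 ≈ 0.5262.

|G(j1)| ≈ 0.5262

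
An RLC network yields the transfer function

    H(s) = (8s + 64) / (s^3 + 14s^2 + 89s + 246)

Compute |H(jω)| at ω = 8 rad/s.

Substitute s = j8: numerator = 64 + j64, denominator = -650 + j200.
|H(j8)| = |64 + j64| / |-650 + j200| = 90.510 / 680.07 ≈ 0.1331.

|H(j8)| ≈ 0.1331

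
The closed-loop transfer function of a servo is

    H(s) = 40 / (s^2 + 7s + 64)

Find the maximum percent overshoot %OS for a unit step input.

%OS ≈ 21.7%

Comparing s^2 + 7s + 64 to s^2 + 2ζωₙs + ωₙ²: ωₙ = 8 rad/s and ζ = 7/(2·8) = 0.4375.
%OS = 100·exp(−πζ/√(1−ζ²)) = 100·exp(−π·0.4375/√(1−0.4375²)) ≈ 21.7%.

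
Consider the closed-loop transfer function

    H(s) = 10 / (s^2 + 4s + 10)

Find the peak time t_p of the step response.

t_p ≈ 1.283 s

Comparing s^2 + 4s + 10 to s^2 + 2ζωₙs + ωₙ²: ωₙ = √10 ≈ 3.162 rad/s and ζ = 4/(2·√10) ≈ 0.6325.
ζωₙ = 4/2 = 2, so ω_d = ωₙ√(1−ζ²) = √(ωₙ² − (ζωₙ)²) = √(10 − 2²) = √6 ≈ 2.449 rad/s.
t_p = π/ω_d = π/2.449 ≈ 1.283 s.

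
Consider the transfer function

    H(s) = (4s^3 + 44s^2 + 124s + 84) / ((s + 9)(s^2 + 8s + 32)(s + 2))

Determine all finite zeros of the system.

Set the numerator to zero: 4s^3 + 44s^2 + 124s + 84 = 0, i.e. 4·(s^3 + 11s^2 + 31s + 21) = 0.
Factoring: (s + 1)(s + 3)(s + 7) = 0.

s = -1, -3, -7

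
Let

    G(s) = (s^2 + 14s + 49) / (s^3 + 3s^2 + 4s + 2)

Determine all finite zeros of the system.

s = -7, -7

Set the numerator to zero: s^2 + 14s + 49 = 0.
Factoring: (s + 7)^2 = 0.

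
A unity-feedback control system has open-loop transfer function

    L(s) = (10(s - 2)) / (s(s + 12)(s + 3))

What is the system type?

The denominator has 1 factor of s at the origin (free integrator), so this is a Type 1 system.

Type 1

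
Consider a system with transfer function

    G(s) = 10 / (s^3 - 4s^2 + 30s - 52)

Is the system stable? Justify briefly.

unstable

The denominator s^3 - 4s^2 + 30s - 52 factors as (s^2 - 2s + 26)(s - 2), giving poles at s = 1 + 5j, 1 - 5j, 2.
Since the pole(s) at s = 1 ± 5j, 2 lie in the right half-plane, the system is unstable.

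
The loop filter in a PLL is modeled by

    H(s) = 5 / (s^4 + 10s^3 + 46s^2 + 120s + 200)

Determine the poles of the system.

The poles are the roots of the denominator s^4 + 10s^3 + 46s^2 + 120s + 200 = 0.
No real roots exist; factor into two real quadratics: (s^2 + 8s + 20)(s^2 + 2s + 10) = 0.
Each quadratic gives a conjugate pair via the quadratic formula.

s = -4 ± 2j, -1 ± 3j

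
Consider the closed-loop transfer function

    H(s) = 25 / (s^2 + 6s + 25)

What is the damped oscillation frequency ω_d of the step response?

ω_d = 4 rad/s

Comparing s^2 + 6s + 25 to s^2 + 2ζωₙs + ωₙ²: ωₙ = 5 rad/s and ζ = 6/(2·5) = 0.6.
ζωₙ = 6/2 = 3, so ω_d = ωₙ√(1−ζ²) = √(ωₙ² − (ζωₙ)²) = √(25 − 3²) = √16 = 4 rad/s.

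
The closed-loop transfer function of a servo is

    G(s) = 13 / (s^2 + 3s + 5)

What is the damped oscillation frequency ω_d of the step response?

ω_d ≈ 1.658 rad/s

Comparing s^2 + 3s + 5 to s^2 + 2ζωₙs + ωₙ²: ωₙ = √5 ≈ 2.236 rad/s and ζ = 3/(2·√5) ≈ 0.6708.
ζωₙ = 3/2 = 1.5, so ω_d = ωₙ√(1−ζ²) = √(ωₙ² − (ζωₙ)²) = √(5 − 1.5²) = √2.75 ≈ 1.658 rad/s.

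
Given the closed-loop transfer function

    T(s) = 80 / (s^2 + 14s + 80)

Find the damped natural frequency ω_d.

Comparing s^2 + 14s + 80 to s^2 + 2ζωₙs + ωₙ²: ωₙ = √80 ≈ 8.944 rad/s and ζ = 14/(2·√80) ≈ 0.7826.
ζωₙ = 14/2 = 7, so ω_d = ωₙ√(1−ζ²) = √(ωₙ² − (ζωₙ)²) = √(80 − 7²) = √31 ≈ 5.568 rad/s.

ω_d ≈ 5.568 rad/s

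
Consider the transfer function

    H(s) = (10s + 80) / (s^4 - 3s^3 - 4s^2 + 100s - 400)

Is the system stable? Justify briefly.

unstable

The denominator s^4 - 3s^3 - 4s^2 + 100s - 400 factors as (s^2 - 4s + 20)(s + 5)(s - 4), giving poles at s = 2 ± 4j, -5, 4.
Since the pole(s) at s = 2 + 4j, 2 - 4j, 4 lie in the right half-plane, the system is unstable.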